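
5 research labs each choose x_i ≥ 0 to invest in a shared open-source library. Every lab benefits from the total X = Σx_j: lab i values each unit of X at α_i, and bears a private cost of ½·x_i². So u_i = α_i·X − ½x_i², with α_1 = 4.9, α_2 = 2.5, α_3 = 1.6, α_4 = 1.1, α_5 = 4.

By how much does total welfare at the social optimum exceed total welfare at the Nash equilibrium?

Lab i's FOC: ∂u_i/∂x_i = α_i − x_i = 0, so x_i* = α_i.
NE contributions = (4.9, 2.5, 1.6, 1.1, 4); X = 14.1.
W^NE = (Σα)·X − ½Σα_i² = 14.1² − ½·50.03 = 173.795.
Planner sets x_i = Σα_j = 14.1 for every i, so X^SO = 5·14.1 = 70.5.
W^SO = (Σα)·X^SO − ½·5·(Σα)² = (5/2)·14.1² = 497.025.
Deadweight loss = W^SO − W^NE = 323.23.

323.23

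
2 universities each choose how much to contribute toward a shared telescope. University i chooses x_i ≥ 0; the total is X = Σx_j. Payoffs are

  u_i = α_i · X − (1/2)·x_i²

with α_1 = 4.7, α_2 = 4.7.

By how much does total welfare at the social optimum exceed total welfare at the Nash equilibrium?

22.09

University i's FOC: ∂u_i/∂x_i = α_i − x_i = 0, so x_i* = α_i.
NE contributions = (4.7, 4.7); X = 9.4.
W^NE = (Σα)·X − ½Σα_i² = 9.4² − ½·44.18 = 66.27.
Planner sets x_i = Σα_j = 9.4 for every i, so X^SO = 2·9.4 = 18.8.
W^SO = (Σα)·X^SO − ½·2·(Σα)² = (2/2)·9.4² = 88.36.
Deadweight loss = W^SO − W^NE = 22.09.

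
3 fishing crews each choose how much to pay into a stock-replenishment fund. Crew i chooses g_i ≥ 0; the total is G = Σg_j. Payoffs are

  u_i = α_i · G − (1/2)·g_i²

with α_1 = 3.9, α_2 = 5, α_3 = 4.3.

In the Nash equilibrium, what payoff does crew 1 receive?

Crew i's FOC: ∂u_i/∂g_i = α_i − g_i = 0, so g_i* = α_i.
NE contributions = (3.9, 5, 4.3); G = 13.2.
u_1 = α_1·G − ½·(g_1)² = 3.9·13.2 − ½·3.9² = 43.875.

43.875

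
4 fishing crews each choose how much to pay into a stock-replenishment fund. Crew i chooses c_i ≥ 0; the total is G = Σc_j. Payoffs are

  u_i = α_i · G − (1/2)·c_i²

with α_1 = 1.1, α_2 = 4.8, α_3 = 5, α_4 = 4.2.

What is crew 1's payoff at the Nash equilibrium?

Crew i's FOC: ∂u_i/∂c_i = α_i − c_i = 0, so c_i* = α_i.
NE contributions = (1.1, 4.8, 5, 4.2); G = 15.1.
u_1 = α_1·G − ½·(c_1)² = 1.1·15.1 − ½·1.1² = 16.005.

16.005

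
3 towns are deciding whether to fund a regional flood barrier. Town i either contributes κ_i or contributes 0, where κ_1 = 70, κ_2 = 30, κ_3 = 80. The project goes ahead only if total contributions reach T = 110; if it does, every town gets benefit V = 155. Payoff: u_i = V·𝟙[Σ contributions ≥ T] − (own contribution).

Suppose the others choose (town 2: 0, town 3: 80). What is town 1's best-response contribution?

70

Others' total = 80. Contributing 70 brings total to 150 ≥ 110: gain V − κ_1 = 85.
Best response: 70.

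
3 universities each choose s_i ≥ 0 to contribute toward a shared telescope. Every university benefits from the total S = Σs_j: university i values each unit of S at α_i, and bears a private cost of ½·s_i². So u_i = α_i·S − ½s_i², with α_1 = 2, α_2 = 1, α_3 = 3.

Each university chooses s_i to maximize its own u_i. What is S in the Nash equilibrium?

University i's FOC: ∂u_i/∂s_i = α_i − s_i = 0, so s_i* = α_i.
NE contributions = (2, 1, 3); S = 6.

6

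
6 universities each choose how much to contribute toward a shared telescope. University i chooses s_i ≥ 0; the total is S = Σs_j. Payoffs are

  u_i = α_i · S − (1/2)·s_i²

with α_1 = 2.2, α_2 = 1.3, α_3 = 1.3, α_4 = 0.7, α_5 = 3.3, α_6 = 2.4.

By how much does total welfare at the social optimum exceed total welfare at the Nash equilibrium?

263.56

University i's FOC: ∂u_i/∂s_i = α_i − s_i = 0, so s_i* = α_i.
NE contributions = (2.2, 1.3, 1.3, 0.7, 3.3, 2.4); S = 11.2.
W^NE = (Σα)·S − ½Σα_i² = 11.2² − ½·25.36 = 112.76.
Planner sets s_i = Σα_j = 11.2 for every i, so S^SO = 6·11.2 = 67.2.
W^SO = (Σα)·S^SO − ½·6·(Σα)² = (6/2)·11.2² = 376.32.
Deadweight loss = W^SO − W^NE = 263.56.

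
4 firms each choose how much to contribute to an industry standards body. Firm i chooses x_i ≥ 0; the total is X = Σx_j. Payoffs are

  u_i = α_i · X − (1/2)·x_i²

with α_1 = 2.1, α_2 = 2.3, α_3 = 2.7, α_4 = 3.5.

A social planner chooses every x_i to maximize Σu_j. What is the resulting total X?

Planner FOC: ∂(Σu_j)/∂x_i = (Σα_j) − x_i = 0, so x_i^SO = Σα_j = 10.6 for every i; X^SO = 42.4.

42.4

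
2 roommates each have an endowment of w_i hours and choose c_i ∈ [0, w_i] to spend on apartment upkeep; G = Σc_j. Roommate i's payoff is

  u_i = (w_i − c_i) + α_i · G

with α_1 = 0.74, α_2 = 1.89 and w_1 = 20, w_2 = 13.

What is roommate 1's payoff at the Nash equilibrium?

∂u_i/∂c_i = α_i − 1, so roommate i contributes w_i if α_i > 1, else 0.
α_i > 1 for i ∈ {2}; NE contributions (0, 13), G = 13.
u_1 = (20 − 0) + 0.74·13 = 29.62.

29.62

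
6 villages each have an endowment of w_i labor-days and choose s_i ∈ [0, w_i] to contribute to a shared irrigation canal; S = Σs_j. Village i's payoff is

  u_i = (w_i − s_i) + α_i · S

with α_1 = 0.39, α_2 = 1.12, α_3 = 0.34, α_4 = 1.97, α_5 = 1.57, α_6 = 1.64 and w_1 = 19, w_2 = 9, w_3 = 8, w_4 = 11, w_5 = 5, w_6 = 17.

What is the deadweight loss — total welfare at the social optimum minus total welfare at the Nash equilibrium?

162.81

∂u_i/∂s_i = α_i − 1, so village i contributes w_i if α_i > 1, else 0.
α_i > 1 for i ∈ {2, 4, 5, 6}; NE contributions (0, 9, 0, 11, 5, 17), S = 42.
W^NE = Σw_i − S^NE + (Σα_i)·S^NE = 69 + 6.03·42 = 322.26.
Planner: ∂(Σu_j)/∂s_i = Σα_j − 1 = 6.03 > 0, so everyone contributes w_i; S^SO = 69, W^SO = 69 + 6.03·69 = 485.07.
Deadweight loss = 162.81.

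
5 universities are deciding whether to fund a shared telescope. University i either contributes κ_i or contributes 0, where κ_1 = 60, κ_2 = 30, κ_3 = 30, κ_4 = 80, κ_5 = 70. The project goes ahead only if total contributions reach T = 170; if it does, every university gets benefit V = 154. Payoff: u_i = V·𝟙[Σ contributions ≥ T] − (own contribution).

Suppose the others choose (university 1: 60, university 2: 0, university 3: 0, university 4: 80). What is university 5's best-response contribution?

70

Others' total = 140. Contributing 70 brings total to 210 ≥ 170: gain V − κ_5 = 84.
Best response: 70.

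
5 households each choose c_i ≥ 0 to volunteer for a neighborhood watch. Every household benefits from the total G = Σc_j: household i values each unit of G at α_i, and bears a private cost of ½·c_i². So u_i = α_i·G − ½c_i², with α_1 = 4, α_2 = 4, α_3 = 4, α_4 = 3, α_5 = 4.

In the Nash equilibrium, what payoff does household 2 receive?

68

Household i's FOC: ∂u_i/∂c_i = α_i − c_i = 0, so c_i* = α_i.
NE contributions = (4, 4, 4, 3, 4); G = 19.
u_2 = α_2·G − ½·(c_2)² = 4·19 − ½·4² = 68.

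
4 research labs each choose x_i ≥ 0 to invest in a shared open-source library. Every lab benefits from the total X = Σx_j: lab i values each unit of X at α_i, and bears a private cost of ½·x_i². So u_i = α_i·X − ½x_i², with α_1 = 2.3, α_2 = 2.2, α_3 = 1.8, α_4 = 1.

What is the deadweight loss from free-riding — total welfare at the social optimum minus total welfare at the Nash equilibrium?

Lab i's FOC: ∂u_i/∂x_i = α_i − x_i = 0, so x_i* = α_i.
NE contributions = (2.3, 2.2, 1.8, 1); X = 7.3.
W^NE = (Σα)·X − ½Σα_i² = 7.3² − ½·14.37 = 46.105.
Planner sets x_i = Σα_j = 7.3 for every i, so X^SO = 4·7.3 = 29.2.
W^SO = (Σα)·X^SO − ½·4·(Σα)² = (4/2)·7.3² = 106.58.
Deadweight loss = W^SO − W^NE = 60.475.

60.475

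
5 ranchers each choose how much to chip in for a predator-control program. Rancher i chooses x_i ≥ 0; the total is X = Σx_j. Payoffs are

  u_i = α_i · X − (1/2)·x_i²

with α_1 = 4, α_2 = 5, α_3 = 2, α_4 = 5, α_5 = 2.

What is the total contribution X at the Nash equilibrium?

Rancher i's FOC: ∂u_i/∂x_i = α_i − x_i = 0, so x_i* = α_i.
NE contributions = (4, 5, 2, 5, 2); X = 18.

18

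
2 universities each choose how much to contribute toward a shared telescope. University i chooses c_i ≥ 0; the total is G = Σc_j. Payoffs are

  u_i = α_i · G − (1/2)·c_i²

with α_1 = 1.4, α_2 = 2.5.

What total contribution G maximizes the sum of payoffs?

7.8

Planner FOC: ∂(Σu_j)/∂c_i = (Σα_j) − c_i = 0, so c_i^SO = Σα_j = 3.9 for every i; G^SO = 7.8.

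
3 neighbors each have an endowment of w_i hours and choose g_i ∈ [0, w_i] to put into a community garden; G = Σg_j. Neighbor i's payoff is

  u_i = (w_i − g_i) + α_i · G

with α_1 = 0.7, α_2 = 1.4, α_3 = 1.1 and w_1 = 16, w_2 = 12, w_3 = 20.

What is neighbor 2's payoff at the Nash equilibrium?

∂u_i/∂g_i = α_i − 1, so neighbor i contributes w_i if α_i > 1, else 0.
α_i > 1 for i ∈ {2, 3}; NE contributions (0, 12, 20), G = 32.
u_2 = (12 − 12) + 1.4·32 = 44.8.

44.8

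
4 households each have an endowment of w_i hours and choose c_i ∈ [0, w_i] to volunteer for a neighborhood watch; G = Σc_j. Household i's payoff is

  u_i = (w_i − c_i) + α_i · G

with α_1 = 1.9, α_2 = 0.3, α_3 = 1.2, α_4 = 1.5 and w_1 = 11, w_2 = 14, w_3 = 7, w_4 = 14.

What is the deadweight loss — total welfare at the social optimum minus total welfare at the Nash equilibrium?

54.6

∂u_i/∂c_i = α_i − 1, so household i contributes w_i if α_i > 1, else 0.
α_i > 1 for i ∈ {1, 3, 4}; NE contributions (11, 0, 7, 14), G = 32.
W^NE = Σw_i − G^NE + (Σα_i)·G^NE = 46 + 3.9·32 = 170.8.
Planner: ∂(Σu_j)/∂c_i = Σα_j − 1 = 3.9 > 0, so everyone contributes w_i; G^SO = 46, W^SO = 46 + 3.9·46 = 225.4.
Deadweight loss = 54.6.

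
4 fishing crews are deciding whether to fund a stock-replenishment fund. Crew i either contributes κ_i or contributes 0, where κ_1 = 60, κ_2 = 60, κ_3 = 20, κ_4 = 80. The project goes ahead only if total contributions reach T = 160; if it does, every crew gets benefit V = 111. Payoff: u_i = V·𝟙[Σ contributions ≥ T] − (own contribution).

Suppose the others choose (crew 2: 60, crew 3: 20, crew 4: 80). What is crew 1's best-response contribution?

0

Others' total = 160 ≥ 160; contributing adds cost 60 for no extra benefit.
Best response: 0.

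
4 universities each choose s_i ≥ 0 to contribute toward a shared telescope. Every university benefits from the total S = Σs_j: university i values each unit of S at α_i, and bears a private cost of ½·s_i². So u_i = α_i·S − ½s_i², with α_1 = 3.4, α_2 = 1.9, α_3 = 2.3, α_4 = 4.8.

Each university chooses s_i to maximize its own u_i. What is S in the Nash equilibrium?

University i's FOC: ∂u_i/∂s_i = α_i − s_i = 0, so s_i* = α_i.
NE contributions = (3.4, 1.9, 2.3, 4.8); S = 12.4.

12.4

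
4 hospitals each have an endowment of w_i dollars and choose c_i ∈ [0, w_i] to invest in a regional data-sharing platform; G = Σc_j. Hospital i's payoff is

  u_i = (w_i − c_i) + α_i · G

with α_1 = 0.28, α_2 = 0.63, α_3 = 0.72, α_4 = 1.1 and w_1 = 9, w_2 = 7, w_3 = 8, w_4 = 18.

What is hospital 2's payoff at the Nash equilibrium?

∂u_i/∂c_i = α_i − 1, so hospital i contributes w_i if α_i > 1, else 0.
α_i > 1 for i ∈ {4}; NE contributions (0, 0, 0, 18), G = 18.
u_2 = (7 − 0) + 0.63·18 = 18.34.

18.34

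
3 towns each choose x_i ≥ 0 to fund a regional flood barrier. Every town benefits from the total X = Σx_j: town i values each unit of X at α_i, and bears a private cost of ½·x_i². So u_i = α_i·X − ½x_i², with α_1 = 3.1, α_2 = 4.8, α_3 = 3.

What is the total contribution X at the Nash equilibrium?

10.9

Town i's FOC: ∂u_i/∂x_i = α_i − x_i = 0, so x_i* = α_i.
NE contributions = (3.1, 4.8, 3); X = 10.9.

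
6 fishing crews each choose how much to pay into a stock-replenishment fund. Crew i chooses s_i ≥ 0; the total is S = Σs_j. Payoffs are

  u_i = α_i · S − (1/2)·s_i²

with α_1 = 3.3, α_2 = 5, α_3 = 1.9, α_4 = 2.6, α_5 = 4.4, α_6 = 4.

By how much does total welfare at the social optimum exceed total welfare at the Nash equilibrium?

939.69

Crew i's FOC: ∂u_i/∂s_i = α_i − s_i = 0, so s_i* = α_i.
NE contributions = (3.3, 5, 1.9, 2.6, 4.4, 4); S = 21.2.
W^NE = (Σα)·S − ½Σα_i² = 21.2² − ½·81.62 = 408.63.
Planner sets s_i = Σα_j = 21.2 for every i, so S^SO = 6·21.2 = 127.2.
W^SO = (Σα)·S^SO − ½·6·(Σα)² = (6/2)·21.2² = 1348.32.
Deadweight loss = W^SO − W^NE = 939.69.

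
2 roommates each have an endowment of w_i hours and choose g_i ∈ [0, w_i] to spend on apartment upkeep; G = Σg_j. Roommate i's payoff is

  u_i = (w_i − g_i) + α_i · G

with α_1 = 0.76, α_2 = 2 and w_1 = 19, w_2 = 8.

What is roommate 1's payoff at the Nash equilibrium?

∂u_i/∂g_i = α_i − 1, so roommate i contributes w_i if α_i > 1, else 0.
α_i > 1 for i ∈ {2}; NE contributions (0, 8), G = 8.
u_1 = (19 − 0) + 0.76·8 = 25.08.

25.08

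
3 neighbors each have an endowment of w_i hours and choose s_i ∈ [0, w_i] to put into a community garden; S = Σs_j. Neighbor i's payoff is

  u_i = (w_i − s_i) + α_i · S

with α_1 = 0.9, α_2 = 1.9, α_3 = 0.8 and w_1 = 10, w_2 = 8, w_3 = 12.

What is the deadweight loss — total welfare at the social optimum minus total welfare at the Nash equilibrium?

∂u_i/∂s_i = α_i − 1, so neighbor i contributes w_i if α_i > 1, else 0.
α_i > 1 for i ∈ {2}; NE contributions (0, 8, 0), S = 8.
W^NE = Σw_i − S^NE + (Σα_i)·S^NE = 30 + 2.6·8 = 50.8.
Planner: ∂(Σu_j)/∂s_i = Σα_j − 1 = 2.6 > 0, so everyone contributes w_i; S^SO = 30, W^SO = 30 + 2.6·30 = 108.
Deadweight loss = 57.2.

57.2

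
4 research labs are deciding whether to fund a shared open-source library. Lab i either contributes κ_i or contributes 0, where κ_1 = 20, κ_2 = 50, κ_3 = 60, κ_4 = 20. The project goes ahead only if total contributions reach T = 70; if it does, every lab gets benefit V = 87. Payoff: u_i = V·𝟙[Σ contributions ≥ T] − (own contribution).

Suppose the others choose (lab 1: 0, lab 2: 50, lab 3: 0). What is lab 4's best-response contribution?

Others' total = 50. Contributing 20 brings total to 70 ≥ 70: gain V − κ_4 = 67.
Best response: 20.

20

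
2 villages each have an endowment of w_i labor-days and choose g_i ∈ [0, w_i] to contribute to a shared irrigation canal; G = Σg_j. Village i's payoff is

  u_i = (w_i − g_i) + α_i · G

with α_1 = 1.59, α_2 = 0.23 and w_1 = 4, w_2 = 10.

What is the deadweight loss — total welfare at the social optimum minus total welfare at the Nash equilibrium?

8.2

∂u_i/∂g_i = α_i − 1, so village i contributes w_i if α_i > 1, else 0.
α_i > 1 for i ∈ {1}; NE contributions (4, 0), G = 4.
W^NE = Σw_i − G^NE + (Σα_i)·G^NE = 14 + 0.82·4 = 17.28.
Planner: ∂(Σu_j)/∂g_i = Σα_j − 1 = 0.82 > 0, so everyone contributes w_i; G^SO = 14, W^SO = 14 + 0.82·14 = 25.48.
Deadweight loss = 8.2.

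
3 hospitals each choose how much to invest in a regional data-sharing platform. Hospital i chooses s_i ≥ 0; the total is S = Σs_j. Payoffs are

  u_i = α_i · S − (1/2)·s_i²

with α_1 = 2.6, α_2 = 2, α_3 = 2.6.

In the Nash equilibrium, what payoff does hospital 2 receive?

12.4

Hospital i's FOC: ∂u_i/∂s_i = α_i − s_i = 0, so s_i* = α_i.
NE contributions = (2.6, 2, 2.6); S = 7.2.
u_2 = α_2·S − ½·(s_2)² = 2·7.2 − ½·2² = 12.4.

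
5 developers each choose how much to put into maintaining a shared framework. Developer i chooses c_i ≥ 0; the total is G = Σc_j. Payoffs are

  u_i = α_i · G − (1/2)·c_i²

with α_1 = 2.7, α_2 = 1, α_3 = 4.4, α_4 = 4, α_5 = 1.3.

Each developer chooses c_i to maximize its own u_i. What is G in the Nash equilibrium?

Developer i's FOC: ∂u_i/∂c_i = α_i − c_i = 0, so c_i* = α_i.
NE contributions = (2.7, 1, 4.4, 4, 1.3); G = 13.4.

13.4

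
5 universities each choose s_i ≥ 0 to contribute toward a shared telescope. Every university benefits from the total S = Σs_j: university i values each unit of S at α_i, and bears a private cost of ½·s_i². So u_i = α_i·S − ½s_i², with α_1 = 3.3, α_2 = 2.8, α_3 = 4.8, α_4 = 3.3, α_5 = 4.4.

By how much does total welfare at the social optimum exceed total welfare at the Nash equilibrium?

554.95

University i's FOC: ∂u_i/∂s_i = α_i − s_i = 0, so s_i* = α_i.
NE contributions = (3.3, 2.8, 4.8, 3.3, 4.4); S = 18.6.
W^NE = (Σα)·S − ½Σα_i² = 18.6² − ½·72.02 = 309.95.
Planner sets s_i = Σα_j = 18.6 for every i, so S^SO = 5·18.6 = 93.
W^SO = (Σα)·S^SO − ½·5·(Σα)² = (5/2)·18.6² = 864.9.
Deadweight loss = W^SO − W^NE = 554.95.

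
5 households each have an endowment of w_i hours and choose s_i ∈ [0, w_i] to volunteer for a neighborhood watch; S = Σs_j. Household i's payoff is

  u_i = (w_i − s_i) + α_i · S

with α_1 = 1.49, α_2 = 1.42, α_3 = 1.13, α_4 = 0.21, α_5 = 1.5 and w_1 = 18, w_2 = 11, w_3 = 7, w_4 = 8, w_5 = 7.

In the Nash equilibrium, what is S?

43

∂u_i/∂s_i = α_i − 1, so household i contributes w_i if α_i > 1, else 0.
α_i > 1 for i ∈ {1, 2, 3, 5}; NE contributions (18, 11, 7, 0, 7), S = 43.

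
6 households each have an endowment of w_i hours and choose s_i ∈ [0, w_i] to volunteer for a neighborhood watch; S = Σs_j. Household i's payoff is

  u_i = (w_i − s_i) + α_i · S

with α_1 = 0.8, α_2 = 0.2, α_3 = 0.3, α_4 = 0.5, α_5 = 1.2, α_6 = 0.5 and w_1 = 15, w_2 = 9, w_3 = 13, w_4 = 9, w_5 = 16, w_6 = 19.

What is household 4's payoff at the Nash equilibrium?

∂u_i/∂s_i = α_i − 1, so household i contributes w_i if α_i > 1, else 0.
α_i > 1 for i ∈ {5}; NE contributions (0, 0, 0, 0, 16, 0), S = 16.
u_4 = (9 − 0) + 0.5·16 = 17.

17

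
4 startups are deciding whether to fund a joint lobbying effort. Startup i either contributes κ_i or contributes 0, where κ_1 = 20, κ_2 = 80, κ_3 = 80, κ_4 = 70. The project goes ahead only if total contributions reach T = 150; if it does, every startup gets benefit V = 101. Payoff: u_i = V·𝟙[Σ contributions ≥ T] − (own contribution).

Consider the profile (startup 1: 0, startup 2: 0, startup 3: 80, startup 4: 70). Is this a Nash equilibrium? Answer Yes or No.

Yes

Total = 150 ≥ 150: provided.
Startup 1 (pledges 0, payoff 101): pledging 20 → total 170, payoff 81. No gain.
Startup 2 (pledges 0, payoff 101): pledging 80 → total 230, payoff 21. No gain.
Startup 3 (pledges 80, payoff 21): dropping to 0 → total 70, payoff 0. No gain.
Startup 4 (pledges 70, payoff 31): dropping to 0 → total 80, payoff 0. No gain.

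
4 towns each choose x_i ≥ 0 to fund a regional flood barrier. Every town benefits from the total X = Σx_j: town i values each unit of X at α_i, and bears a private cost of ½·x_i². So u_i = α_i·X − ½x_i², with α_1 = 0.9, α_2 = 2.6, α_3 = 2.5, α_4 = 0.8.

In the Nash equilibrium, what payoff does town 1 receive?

5.715

Town i's FOC: ∂u_i/∂x_i = α_i − x_i = 0, so x_i* = α_i.
NE contributions = (0.9, 2.6, 2.5, 0.8); X = 6.8.
u_1 = α_1·X − ½·(x_1)² = 0.9·6.8 − ½·0.9² = 5.715.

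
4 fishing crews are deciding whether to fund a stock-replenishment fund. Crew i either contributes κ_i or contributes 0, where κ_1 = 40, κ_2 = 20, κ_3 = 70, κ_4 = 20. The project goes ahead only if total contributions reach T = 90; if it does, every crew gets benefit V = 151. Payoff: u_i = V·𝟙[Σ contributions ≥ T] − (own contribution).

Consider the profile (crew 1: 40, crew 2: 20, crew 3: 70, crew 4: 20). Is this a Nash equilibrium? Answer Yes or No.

Total = 150 ≥ 90: provided.
Crew 1 (pledges 40, payoff 111): dropping to 0 → total 110, payoff 151. Profitable deviation.

No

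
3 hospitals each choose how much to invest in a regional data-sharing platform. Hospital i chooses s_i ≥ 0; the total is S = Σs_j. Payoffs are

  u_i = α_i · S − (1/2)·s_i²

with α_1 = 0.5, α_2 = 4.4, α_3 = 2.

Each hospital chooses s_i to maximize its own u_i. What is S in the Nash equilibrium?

6.9

Hospital i's FOC: ∂u_i/∂s_i = α_i − s_i = 0, so s_i* = α_i.
NE contributions = (0.5, 4.4, 2); S = 6.9.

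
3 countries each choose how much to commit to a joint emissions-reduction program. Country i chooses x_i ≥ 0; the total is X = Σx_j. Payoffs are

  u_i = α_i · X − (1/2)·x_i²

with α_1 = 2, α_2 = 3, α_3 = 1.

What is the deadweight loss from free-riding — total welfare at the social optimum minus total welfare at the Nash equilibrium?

25

Country i's FOC: ∂u_i/∂x_i = α_i − x_i = 0, so x_i* = α_i.
NE contributions = (2, 3, 1); X = 6.
W^NE = (Σα)·X − ½Σα_i² = 6² − ½·14 = 29.
Planner sets x_i = Σα_j = 6 for every i, so X^SO = 3·6 = 18.
W^SO = (Σα)·X^SO − ½·3·(Σα)² = (3/2)·6² = 54.
Deadweight loss = W^SO − W^NE = 25.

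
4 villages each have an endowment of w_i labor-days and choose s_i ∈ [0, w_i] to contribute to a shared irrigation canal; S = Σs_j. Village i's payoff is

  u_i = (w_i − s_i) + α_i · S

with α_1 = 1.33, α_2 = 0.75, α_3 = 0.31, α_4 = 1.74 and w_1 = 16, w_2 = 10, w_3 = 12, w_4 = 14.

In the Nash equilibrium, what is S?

∂u_i/∂s_i = α_i − 1, so village i contributes w_i if α_i > 1, else 0.
α_i > 1 for i ∈ {1, 4}; NE contributions (16, 0, 0, 14), S = 30.

30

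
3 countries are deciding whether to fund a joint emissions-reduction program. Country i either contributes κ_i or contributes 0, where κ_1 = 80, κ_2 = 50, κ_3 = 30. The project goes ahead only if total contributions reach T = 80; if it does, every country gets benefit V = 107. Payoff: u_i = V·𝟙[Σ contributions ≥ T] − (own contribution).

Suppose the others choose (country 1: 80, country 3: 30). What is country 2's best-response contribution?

Others' total = 110 ≥ 80; contributing adds cost 50 for no extra benefit.
Best response: 0.

0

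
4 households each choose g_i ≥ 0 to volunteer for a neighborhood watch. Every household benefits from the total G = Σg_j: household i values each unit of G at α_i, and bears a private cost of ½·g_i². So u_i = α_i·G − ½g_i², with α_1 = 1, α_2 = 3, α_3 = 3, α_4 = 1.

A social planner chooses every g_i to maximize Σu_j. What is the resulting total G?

32

Planner FOC: ∂(Σu_j)/∂g_i = (Σα_j) − g_i = 0, so g_i^SO = Σα_j = 8 for every i; G^SO = 32.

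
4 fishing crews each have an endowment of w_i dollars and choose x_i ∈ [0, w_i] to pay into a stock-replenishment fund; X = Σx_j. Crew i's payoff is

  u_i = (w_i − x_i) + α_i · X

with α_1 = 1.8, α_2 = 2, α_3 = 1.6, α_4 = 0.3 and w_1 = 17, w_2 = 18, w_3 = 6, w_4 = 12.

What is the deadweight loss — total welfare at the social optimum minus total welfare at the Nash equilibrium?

∂u_i/∂x_i = α_i − 1, so crew i contributes w_i if α_i > 1, else 0.
α_i > 1 for i ∈ {1, 2, 3}; NE contributions (17, 18, 6, 0), X = 41.
W^NE = Σw_i − X^NE + (Σα_i)·X^NE = 53 + 4.7·41 = 245.7.
Planner: ∂(Σu_j)/∂x_i = Σα_j − 1 = 4.7 > 0, so everyone contributes w_i; X^SO = 53, W^SO = 53 + 4.7·53 = 302.1.
Deadweight loss = 56.4.

56.4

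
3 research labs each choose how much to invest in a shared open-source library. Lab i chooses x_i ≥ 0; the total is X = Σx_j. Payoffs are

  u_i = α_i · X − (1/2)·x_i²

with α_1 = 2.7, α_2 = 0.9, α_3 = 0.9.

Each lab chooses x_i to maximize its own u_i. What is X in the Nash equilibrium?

4.5

Lab i's FOC: ∂u_i/∂x_i = α_i − x_i = 0, so x_i* = α_i.
NE contributions = (2.7, 0.9, 0.9); X = 4.5.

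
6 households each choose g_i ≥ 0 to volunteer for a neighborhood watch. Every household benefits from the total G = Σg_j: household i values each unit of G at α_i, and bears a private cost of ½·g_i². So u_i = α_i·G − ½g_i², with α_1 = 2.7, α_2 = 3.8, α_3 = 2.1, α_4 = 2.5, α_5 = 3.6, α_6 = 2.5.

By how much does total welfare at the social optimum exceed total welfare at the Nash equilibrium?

617.48

Household i's FOC: ∂u_i/∂g_i = α_i − g_i = 0, so g_i* = α_i.
NE contributions = (2.7, 3.8, 2.1, 2.5, 3.6, 2.5); G = 17.2.
W^NE = (Σα)·G − ½Σα_i² = 17.2² − ½·51.6 = 270.04.
Planner sets g_i = Σα_j = 17.2 for every i, so G^SO = 6·17.2 = 103.2.
W^SO = (Σα)·G^SO − ½·6·(Σα)² = (6/2)·17.2² = 887.52.
Deadweight loss = W^SO − W^NE = 617.48.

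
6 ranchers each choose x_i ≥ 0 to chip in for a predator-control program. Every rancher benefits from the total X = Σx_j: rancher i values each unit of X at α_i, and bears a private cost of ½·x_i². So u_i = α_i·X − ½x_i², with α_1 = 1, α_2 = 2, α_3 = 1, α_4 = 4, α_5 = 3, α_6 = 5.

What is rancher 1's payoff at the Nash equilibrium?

15.5

Rancher i's FOC: ∂u_i/∂x_i = α_i − x_i = 0, so x_i* = α_i.
NE contributions = (1, 2, 1, 4, 3, 5); X = 16.
u_1 = α_1·X − ½·(x_1)² = 1·16 − ½·1² = 15.5.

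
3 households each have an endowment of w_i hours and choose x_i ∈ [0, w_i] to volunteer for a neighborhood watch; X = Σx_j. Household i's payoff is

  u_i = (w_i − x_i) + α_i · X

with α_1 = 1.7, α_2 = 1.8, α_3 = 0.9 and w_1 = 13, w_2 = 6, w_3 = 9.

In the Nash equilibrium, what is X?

∂u_i/∂x_i = α_i − 1, so household i contributes w_i if α_i > 1, else 0.
α_i > 1 for i ∈ {1, 2}; NE contributions (13, 6, 0), X = 19.

19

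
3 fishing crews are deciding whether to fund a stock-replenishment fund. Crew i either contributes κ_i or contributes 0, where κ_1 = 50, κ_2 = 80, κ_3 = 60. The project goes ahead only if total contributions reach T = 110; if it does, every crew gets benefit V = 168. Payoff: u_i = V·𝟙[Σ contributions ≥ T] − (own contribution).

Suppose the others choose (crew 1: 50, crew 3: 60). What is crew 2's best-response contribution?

0

Others' total = 110 ≥ 110; contributing adds cost 80 for no extra benefit.
Best response: 0.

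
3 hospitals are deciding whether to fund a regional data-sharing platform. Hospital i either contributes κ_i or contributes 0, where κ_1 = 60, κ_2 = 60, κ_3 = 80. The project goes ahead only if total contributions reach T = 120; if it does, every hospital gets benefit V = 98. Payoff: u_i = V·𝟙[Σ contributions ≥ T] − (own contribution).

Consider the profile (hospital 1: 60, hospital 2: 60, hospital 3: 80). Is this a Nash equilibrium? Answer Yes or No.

Total = 200 ≥ 120: provided.
Hospital 1 (pledges 60, payoff 38): dropping to 0 → total 140, payoff 98. Profitable deviation.

No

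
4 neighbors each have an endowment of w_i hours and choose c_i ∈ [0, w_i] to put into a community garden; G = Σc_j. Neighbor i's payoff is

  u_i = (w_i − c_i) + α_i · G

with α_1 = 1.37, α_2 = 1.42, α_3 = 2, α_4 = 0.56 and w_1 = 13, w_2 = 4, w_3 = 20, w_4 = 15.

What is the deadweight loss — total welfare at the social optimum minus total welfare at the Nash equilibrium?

65.25

∂u_i/∂c_i = α_i − 1, so neighbor i contributes w_i if α_i > 1, else 0.
α_i > 1 for i ∈ {1, 2, 3}; NE contributions (13, 4, 20, 0), G = 37.
W^NE = Σw_i − G^NE + (Σα_i)·G^NE = 52 + 4.35·37 = 212.95.
Planner: ∂(Σu_j)/∂c_i = Σα_j − 1 = 4.35 > 0, so everyone contributes w_i; G^SO = 52, W^SO = 52 + 4.35·52 = 278.2.
Deadweight loss = 65.25.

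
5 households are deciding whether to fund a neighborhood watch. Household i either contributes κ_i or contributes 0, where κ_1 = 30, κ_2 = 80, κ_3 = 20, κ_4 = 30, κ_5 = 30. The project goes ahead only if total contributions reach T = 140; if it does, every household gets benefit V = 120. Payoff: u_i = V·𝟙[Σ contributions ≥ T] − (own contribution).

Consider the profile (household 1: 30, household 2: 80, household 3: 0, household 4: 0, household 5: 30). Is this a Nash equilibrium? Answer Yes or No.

Yes

Total = 140 ≥ 140: provided.
Household 1 (pledges 30, payoff 90): dropping to 0 → total 110, payoff 0. No gain.
Household 2 (pledges 80, payoff 40): dropping to 0 → total 60, payoff 0. No gain.
Household 3 (pledges 0, payoff 120): pledging 20 → total 160, payoff 100. No gain.
Household 4 (pledges 0, payoff 120): pledging 30 → total 170, payoff 90. No gain.
Household 5 (pledges 30, payoff 90): dropping to 0 → total 110, payoff 0. No gain.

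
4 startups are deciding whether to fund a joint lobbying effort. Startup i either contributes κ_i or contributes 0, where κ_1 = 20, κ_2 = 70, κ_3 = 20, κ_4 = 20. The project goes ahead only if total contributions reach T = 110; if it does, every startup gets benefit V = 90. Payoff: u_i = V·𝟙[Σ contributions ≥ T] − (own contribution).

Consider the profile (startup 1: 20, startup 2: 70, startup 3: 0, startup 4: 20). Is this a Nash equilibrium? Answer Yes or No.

Yes

Total = 110 ≥ 110: provided.
Startup 1 (pledges 20, payoff 70): dropping to 0 → total 90, payoff 0. No gain.
Startup 2 (pledges 70, payoff 20): dropping to 0 → total 40, payoff 0. No gain.
Startup 3 (pledges 0, payoff 90): pledging 20 → total 130, payoff 70. No gain.
Startup 4 (pledges 20, payoff 70): dropping to 0 → total 90, payoff 0. No gain.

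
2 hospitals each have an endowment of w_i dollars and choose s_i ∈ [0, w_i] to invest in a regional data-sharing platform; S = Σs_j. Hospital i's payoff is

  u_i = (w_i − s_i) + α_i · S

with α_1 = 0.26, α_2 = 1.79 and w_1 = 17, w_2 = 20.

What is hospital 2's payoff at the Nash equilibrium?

35.8

∂u_i/∂s_i = α_i − 1, so hospital i contributes w_i if α_i > 1, else 0.
α_i > 1 for i ∈ {2}; NE contributions (0, 20), S = 20.
u_2 = (20 − 20) + 1.79·20 = 35.8.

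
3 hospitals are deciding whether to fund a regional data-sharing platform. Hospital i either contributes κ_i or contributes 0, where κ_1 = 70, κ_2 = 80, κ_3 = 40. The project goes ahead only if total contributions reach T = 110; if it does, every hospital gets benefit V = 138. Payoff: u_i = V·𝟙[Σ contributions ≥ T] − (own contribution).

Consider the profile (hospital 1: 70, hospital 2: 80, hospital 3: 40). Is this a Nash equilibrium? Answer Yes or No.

No

Total = 190 ≥ 110: provided.
Hospital 1 (pledges 70, payoff 68): dropping to 0 → total 120, payoff 138. Profitable deviation.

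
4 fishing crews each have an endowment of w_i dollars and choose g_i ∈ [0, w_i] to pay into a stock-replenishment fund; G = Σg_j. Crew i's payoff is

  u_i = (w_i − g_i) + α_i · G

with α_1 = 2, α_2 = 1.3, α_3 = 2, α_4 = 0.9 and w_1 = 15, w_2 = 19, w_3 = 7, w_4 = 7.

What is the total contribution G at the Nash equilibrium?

41

∂u_i/∂g_i = α_i − 1, so crew i contributes w_i if α_i > 1, else 0.
α_i > 1 for i ∈ {1, 2, 3}; NE contributions (15, 19, 7, 0), G = 41.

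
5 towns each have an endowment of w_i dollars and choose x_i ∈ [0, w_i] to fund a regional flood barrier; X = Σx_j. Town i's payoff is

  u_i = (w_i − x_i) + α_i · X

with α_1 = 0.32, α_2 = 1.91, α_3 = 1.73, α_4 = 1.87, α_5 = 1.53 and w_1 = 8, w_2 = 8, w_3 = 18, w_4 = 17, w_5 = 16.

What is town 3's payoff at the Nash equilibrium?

102.07

∂u_i/∂x_i = α_i − 1, so town i contributes w_i if α_i > 1, else 0.
α_i > 1 for i ∈ {2, 3, 4, 5}; NE contributions (0, 8, 18, 17, 16), X = 59.
u_3 = (18 − 18) + 1.73·59 = 102.07.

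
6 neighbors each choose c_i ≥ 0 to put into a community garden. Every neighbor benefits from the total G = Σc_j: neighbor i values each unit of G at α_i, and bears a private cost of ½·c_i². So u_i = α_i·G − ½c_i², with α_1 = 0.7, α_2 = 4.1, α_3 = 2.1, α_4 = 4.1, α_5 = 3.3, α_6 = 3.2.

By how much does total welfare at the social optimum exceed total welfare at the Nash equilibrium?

642.325

Neighbor i's FOC: ∂u_i/∂c_i = α_i − c_i = 0, so c_i* = α_i.
NE contributions = (0.7, 4.1, 2.1, 4.1, 3.3, 3.2); G = 17.5.
W^NE = (Σα)·G − ½Σα_i² = 17.5² − ½·59.65 = 276.425.
Planner sets c_i = Σα_j = 17.5 for every i, so G^SO = 6·17.5 = 105.
W^SO = (Σα)·G^SO − ½·6·(Σα)² = (6/2)·17.5² = 918.75.
Deadweight loss = W^SO − W^NE = 642.325.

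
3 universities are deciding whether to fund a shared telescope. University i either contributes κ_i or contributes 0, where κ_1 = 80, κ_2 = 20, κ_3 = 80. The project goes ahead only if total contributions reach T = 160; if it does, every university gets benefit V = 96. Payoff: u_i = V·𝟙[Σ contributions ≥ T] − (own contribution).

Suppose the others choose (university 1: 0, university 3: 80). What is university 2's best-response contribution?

0

Others' total = 80. Even contributing 20 gives 100 < 160: no benefit either way.
Best response: 0.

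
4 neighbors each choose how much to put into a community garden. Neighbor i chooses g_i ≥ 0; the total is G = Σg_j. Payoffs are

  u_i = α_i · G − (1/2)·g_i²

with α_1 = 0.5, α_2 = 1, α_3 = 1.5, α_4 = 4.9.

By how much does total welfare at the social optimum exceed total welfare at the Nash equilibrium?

76.165

Neighbor i's FOC: ∂u_i/∂g_i = α_i − g_i = 0, so g_i* = α_i.
NE contributions = (0.5, 1, 1.5, 4.9); G = 7.9.
W^NE = (Σα)·G − ½Σα_i² = 7.9² − ½·27.51 = 48.655.
Planner sets g_i = Σα_j = 7.9 for every i, so G^SO = 4·7.9 = 31.6.
W^SO = (Σα)·G^SO − ½·4·(Σα)² = (4/2)·7.9² = 124.82.
Deadweight loss = W^SO − W^NE = 76.165.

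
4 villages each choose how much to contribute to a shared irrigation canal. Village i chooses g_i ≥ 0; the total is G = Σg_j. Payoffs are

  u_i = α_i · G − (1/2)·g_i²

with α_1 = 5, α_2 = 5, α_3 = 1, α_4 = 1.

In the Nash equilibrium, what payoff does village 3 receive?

11.5

Village i's FOC: ∂u_i/∂g_i = α_i − g_i = 0, so g_i* = α_i.
NE contributions = (5, 5, 1, 1); G = 12.
u_3 = α_3·G − ½·(g_3)² = 1·12 − ½·1² = 11.5.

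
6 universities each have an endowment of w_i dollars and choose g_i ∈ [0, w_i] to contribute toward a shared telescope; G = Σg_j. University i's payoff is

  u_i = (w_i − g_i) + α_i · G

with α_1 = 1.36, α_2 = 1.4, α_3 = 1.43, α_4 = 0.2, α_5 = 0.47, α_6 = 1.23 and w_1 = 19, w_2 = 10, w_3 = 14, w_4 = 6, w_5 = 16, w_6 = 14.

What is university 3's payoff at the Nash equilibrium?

81.51

∂u_i/∂g_i = α_i − 1, so university i contributes w_i if α_i > 1, else 0.
α_i > 1 for i ∈ {1, 2, 3, 6}; NE contributions (19, 10, 14, 0, 0, 14), G = 57.
u_3 = (14 − 14) + 1.43·57 = 81.51.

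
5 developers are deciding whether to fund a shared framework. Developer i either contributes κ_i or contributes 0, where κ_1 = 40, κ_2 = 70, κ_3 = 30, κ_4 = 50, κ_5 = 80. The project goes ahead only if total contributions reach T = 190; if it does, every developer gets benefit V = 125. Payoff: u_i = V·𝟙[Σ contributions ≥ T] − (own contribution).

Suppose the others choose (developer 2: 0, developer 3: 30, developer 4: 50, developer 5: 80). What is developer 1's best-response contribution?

Others' total = 160. Contributing 40 brings total to 200 ≥ 190: gain V − κ_1 = 85.
Best response: 40.

40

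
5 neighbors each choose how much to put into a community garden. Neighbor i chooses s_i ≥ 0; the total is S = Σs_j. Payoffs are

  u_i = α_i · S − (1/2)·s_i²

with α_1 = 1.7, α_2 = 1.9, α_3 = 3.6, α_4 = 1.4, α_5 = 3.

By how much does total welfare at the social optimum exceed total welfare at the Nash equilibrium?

Neighbor i's FOC: ∂u_i/∂s_i = α_i − s_i = 0, so s_i* = α_i.
NE contributions = (1.7, 1.9, 3.6, 1.4, 3); S = 11.6.
W^NE = (Σα)·S − ½Σα_i² = 11.6² − ½·30.42 = 119.35.
Planner sets s_i = Σα_j = 11.6 for every i, so S^SO = 5·11.6 = 58.
W^SO = (Σα)·S^SO − ½·5·(Σα)² = (5/2)·11.6² = 336.4.
Deadweight loss = W^SO − W^NE = 217.05.

217.05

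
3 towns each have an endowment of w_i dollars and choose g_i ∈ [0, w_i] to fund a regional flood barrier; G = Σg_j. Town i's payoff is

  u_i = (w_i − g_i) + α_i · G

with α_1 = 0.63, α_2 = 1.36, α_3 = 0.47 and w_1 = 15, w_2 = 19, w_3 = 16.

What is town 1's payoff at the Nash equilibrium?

∂u_i/∂g_i = α_i − 1, so town i contributes w_i if α_i > 1, else 0.
α_i > 1 for i ∈ {2}; NE contributions (0, 19, 0), G = 19.
u_1 = (15 − 0) + 0.63·19 = 26.97.

26.97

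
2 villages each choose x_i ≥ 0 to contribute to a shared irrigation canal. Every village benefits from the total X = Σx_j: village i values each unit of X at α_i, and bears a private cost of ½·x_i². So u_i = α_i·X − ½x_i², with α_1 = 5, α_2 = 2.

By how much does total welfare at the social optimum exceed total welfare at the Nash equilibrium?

Village i's FOC: ∂u_i/∂x_i = α_i − x_i = 0, so x_i* = α_i.
NE contributions = (5, 2); X = 7.
W^NE = (Σα)·X − ½Σα_i² = 7² − ½·29 = 34.5.
Planner sets x_i = Σα_j = 7 for every i, so X^SO = 2·7 = 14.
W^SO = (Σα)·X^SO − ½·2·(Σα)² = (2/2)·7² = 49.
Deadweight loss = W^SO − W^NE = 14.5.

14.5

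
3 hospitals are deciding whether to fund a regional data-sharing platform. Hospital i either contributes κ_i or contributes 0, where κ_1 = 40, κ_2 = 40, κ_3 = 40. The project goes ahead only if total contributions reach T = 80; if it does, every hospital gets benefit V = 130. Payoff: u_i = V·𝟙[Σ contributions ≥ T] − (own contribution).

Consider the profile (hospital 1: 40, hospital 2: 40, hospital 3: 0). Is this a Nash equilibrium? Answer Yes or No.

Total = 80 ≥ 80: provided.
Hospital 1 (pledges 40, payoff 90): dropping to 0 → total 40, payoff 0. No gain.
Hospital 2 (pledges 40, payoff 90): dropping to 0 → total 40, payoff 0. No gain.
Hospital 3 (pledges 0, payoff 130): pledging 40 → total 120, payoff 90. No gain.

Yes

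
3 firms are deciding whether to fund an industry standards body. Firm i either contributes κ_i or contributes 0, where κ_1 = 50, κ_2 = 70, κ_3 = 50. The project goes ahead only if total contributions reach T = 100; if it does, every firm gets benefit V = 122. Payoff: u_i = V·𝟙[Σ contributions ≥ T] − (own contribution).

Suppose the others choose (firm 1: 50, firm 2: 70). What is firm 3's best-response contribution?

Others' total = 120 ≥ 100; contributing adds cost 50 for no extra benefit.
Best response: 0.

0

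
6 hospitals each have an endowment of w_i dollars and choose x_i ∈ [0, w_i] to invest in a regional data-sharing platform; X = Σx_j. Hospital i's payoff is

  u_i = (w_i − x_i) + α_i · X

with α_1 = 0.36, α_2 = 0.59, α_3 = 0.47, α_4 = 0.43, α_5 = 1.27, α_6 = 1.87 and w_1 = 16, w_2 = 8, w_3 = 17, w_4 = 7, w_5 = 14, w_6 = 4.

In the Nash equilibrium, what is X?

18

∂u_i/∂x_i = α_i − 1, so hospital i contributes w_i if α_i > 1, else 0.
α_i > 1 for i ∈ {5, 6}; NE contributions (0, 0, 0, 0, 14, 4), X = 18.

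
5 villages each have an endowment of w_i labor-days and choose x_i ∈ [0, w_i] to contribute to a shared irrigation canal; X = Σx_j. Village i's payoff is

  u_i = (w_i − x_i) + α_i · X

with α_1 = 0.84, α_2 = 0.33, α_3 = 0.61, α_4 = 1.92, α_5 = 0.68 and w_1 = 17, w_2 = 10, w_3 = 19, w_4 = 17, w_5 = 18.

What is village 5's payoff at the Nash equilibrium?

∂u_i/∂x_i = α_i − 1, so village i contributes w_i if α_i > 1, else 0.
α_i > 1 for i ∈ {4}; NE contributions (0, 0, 0, 17, 0), X = 17.
u_5 = (18 − 0) + 0.68·17 = 29.56.

29.56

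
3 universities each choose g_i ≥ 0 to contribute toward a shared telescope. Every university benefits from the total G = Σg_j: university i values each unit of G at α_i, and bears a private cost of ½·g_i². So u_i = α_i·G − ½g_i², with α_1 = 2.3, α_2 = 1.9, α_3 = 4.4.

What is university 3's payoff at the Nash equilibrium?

28.16

University i's FOC: ∂u_i/∂g_i = α_i − g_i = 0, so g_i* = α_i.
NE contributions = (2.3, 1.9, 4.4); G = 8.6.
u_3 = α_3·G − ½·(g_3)² = 4.4·8.6 − ½·4.4² = 28.16.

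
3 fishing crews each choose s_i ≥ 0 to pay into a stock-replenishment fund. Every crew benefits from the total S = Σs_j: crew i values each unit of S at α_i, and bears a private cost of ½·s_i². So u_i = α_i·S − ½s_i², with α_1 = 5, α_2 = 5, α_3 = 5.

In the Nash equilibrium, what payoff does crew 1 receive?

62.5

Crew i's FOC: ∂u_i/∂s_i = α_i − s_i = 0, so s_i* = α_i.
NE contributions = (5, 5, 5); S = 15.
u_1 = α_1·S − ½·(s_1)² = 5·15 − ½·5² = 62.5.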